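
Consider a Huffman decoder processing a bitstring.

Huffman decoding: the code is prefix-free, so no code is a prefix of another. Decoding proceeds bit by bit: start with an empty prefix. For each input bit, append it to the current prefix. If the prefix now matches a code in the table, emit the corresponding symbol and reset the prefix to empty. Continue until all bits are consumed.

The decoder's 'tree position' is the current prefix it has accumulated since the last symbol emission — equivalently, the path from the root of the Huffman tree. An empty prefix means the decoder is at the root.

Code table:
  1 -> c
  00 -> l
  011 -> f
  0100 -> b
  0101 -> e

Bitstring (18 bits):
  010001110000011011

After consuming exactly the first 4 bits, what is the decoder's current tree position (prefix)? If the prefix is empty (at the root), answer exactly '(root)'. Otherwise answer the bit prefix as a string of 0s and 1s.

Answer: (root)

Derivation:
Bit 0: prefix='0' (no match yet)
Bit 1: prefix='01' (no match yet)
Bit 2: prefix='010' (no match yet)
Bit 3: prefix='0100' -> emit 'b', reset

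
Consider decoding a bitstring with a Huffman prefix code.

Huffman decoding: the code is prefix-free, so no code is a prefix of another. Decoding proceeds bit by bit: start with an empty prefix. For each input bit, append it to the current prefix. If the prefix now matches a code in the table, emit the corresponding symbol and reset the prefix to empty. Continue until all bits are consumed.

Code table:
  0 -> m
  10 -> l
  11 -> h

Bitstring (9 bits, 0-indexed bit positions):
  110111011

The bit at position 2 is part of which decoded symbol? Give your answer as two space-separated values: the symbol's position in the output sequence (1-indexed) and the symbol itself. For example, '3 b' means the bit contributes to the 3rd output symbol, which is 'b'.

Bit 0: prefix='1' (no match yet)
Bit 1: prefix='11' -> emit 'h', reset
Bit 2: prefix='0' -> emit 'm', reset
Bit 3: prefix='1' (no match yet)
Bit 4: prefix='11' -> emit 'h', reset
Bit 5: prefix='1' (no match yet)
Bit 6: prefix='10' -> emit 'l', reset

Answer: 2 m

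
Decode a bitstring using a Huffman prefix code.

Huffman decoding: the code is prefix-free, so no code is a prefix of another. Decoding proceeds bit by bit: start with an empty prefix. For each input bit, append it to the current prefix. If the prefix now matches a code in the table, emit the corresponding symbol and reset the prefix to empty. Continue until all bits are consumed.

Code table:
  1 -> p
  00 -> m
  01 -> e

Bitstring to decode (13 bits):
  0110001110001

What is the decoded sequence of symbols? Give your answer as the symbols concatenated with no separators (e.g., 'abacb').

Bit 0: prefix='0' (no match yet)
Bit 1: prefix='01' -> emit 'e', reset
Bit 2: prefix='1' -> emit 'p', reset
Bit 3: prefix='0' (no match yet)
Bit 4: prefix='00' -> emit 'm', reset
Bit 5: prefix='0' (no match yet)
Bit 6: prefix='01' -> emit 'e', reset
Bit 7: prefix='1' -> emit 'p', reset
Bit 8: prefix='1' -> emit 'p', reset
Bit 9: prefix='0' (no match yet)
Bit 10: prefix='00' -> emit 'm', reset
Bit 11: prefix='0' (no match yet)
Bit 12: prefix='01' -> emit 'e', reset

Answer: epmeppme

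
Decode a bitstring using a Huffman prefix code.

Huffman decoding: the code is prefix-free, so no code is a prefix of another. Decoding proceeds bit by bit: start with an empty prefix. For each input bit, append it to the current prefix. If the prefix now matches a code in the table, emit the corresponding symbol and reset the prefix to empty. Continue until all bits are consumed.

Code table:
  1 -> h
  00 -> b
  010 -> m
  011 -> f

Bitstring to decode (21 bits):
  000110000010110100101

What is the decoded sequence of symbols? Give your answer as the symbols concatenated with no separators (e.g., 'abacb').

Answer: bfbbmhhmmh

Derivation:
Bit 0: prefix='0' (no match yet)
Bit 1: prefix='00' -> emit 'b', reset
Bit 2: prefix='0' (no match yet)
Bit 3: prefix='01' (no match yet)
Bit 4: prefix='011' -> emit 'f', reset
Bit 5: prefix='0' (no match yet)
Bit 6: prefix='00' -> emit 'b', reset
Bit 7: prefix='0' (no match yet)
Bit 8: prefix='00' -> emit 'b', reset
Bit 9: prefix='0' (no match yet)
Bit 10: prefix='01' (no match yet)
Bit 11: prefix='010' -> emit 'm', reset
Bit 12: prefix='1' -> emit 'h', reset
Bit 13: prefix='1' -> emit 'h', reset
Bit 14: prefix='0' (no match yet)
Bit 15: prefix='01' (no match yet)
Bit 16: prefix='010' -> emit 'm', reset
Bit 17: prefix='0' (no match yet)
Bit 18: prefix='01' (no match yet)
Bit 19: prefix='010' -> emit 'm', reset
Bit 20: prefix='1' -> emit 'h', reset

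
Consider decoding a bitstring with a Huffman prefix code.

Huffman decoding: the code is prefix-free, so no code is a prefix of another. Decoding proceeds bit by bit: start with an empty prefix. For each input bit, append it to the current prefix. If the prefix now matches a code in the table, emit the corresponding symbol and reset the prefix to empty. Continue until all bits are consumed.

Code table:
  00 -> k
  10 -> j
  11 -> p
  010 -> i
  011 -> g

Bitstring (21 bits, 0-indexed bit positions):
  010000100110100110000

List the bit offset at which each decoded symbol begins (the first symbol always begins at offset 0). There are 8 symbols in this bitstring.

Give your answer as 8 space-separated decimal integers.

Answer: 0 3 5 8 11 14 17 19

Derivation:
Bit 0: prefix='0' (no match yet)
Bit 1: prefix='01' (no match yet)
Bit 2: prefix='010' -> emit 'i', reset
Bit 3: prefix='0' (no match yet)
Bit 4: prefix='00' -> emit 'k', reset
Bit 5: prefix='0' (no match yet)
Bit 6: prefix='01' (no match yet)
Bit 7: prefix='010' -> emit 'i', reset
Bit 8: prefix='0' (no match yet)
Bit 9: prefix='01' (no match yet)
Bit 10: prefix='011' -> emit 'g', reset
Bit 11: prefix='0' (no match yet)
Bit 12: prefix='01' (no match yet)
Bit 13: prefix='010' -> emit 'i', reset
Bit 14: prefix='0' (no match yet)
Bit 15: prefix='01' (no match yet)
Bit 16: prefix='011' -> emit 'g', reset
Bit 17: prefix='0' (no match yet)
Bit 18: prefix='00' -> emit 'k', reset
Bit 19: prefix='0' (no match yet)
Bit 20: prefix='00' -> emit 'k', reset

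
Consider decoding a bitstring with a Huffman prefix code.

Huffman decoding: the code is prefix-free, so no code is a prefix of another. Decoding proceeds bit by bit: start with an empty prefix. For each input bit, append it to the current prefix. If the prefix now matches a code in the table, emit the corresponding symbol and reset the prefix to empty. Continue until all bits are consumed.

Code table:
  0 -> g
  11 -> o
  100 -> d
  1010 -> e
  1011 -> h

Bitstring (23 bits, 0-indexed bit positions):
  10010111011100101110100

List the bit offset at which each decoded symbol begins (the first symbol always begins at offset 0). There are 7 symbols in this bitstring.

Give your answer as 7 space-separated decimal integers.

Answer: 0 3 7 11 14 18 22

Derivation:
Bit 0: prefix='1' (no match yet)
Bit 1: prefix='10' (no match yet)
Bit 2: prefix='100' -> emit 'd', reset
Bit 3: prefix='1' (no match yet)
Bit 4: prefix='10' (no match yet)
Bit 5: prefix='101' (no match yet)
Bit 6: prefix='1011' -> emit 'h', reset
Bit 7: prefix='1' (no match yet)
Bit 8: prefix='10' (no match yet)
Bit 9: prefix='101' (no match yet)
Bit 10: prefix='1011' -> emit 'h', reset
Bit 11: prefix='1' (no match yet)
Bit 12: prefix='10' (no match yet)
Bit 13: prefix='100' -> emit 'd', reset
Bit 14: prefix='1' (no match yet)
Bit 15: prefix='10' (no match yet)
Bit 16: prefix='101' (no match yet)
Bit 17: prefix='1011' -> emit 'h', reset
Bit 18: prefix='1' (no match yet)
Bit 19: prefix='10' (no match yet)
Bit 20: prefix='101' (no match yet)
Bit 21: prefix='1010' -> emit 'e', reset
Bit 22: prefix='0' -> emit 'g', reset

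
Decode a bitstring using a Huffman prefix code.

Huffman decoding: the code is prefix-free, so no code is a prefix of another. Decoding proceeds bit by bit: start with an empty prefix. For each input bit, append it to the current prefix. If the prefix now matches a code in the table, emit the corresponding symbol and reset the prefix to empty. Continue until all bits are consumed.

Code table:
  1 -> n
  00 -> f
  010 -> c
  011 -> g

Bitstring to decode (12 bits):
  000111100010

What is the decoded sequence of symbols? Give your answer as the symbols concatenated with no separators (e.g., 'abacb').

Answer: fgnnfc

Derivation:
Bit 0: prefix='0' (no match yet)
Bit 1: prefix='00' -> emit 'f', reset
Bit 2: prefix='0' (no match yet)
Bit 3: prefix='01' (no match yet)
Bit 4: prefix='011' -> emit 'g', reset
Bit 5: prefix='1' -> emit 'n', reset
Bit 6: prefix='1' -> emit 'n', reset
Bit 7: prefix='0' (no match yet)
Bit 8: prefix='00' -> emit 'f', reset
Bit 9: prefix='0' (no match yet)
Bit 10: prefix='01' (no match yet)
Bit 11: prefix='010' -> emit 'c', reset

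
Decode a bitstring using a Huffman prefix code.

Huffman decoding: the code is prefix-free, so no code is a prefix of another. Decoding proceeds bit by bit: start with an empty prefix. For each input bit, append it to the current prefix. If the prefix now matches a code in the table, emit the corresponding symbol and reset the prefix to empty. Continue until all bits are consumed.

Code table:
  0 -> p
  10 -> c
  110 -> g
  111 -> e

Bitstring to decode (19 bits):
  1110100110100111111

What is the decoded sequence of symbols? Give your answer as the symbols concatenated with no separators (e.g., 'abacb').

Answer: epcpgcpee

Derivation:
Bit 0: prefix='1' (no match yet)
Bit 1: prefix='11' (no match yet)
Bit 2: prefix='111' -> emit 'e', reset
Bit 3: prefix='0' -> emit 'p', reset
Bit 4: prefix='1' (no match yet)
Bit 5: prefix='10' -> emit 'c', reset
Bit 6: prefix='0' -> emit 'p', reset
Bit 7: prefix='1' (no match yet)
Bit 8: prefix='11' (no match yet)
Bit 9: prefix='110' -> emit 'g', reset
Bit 10: prefix='1' (no match yet)
Bit 11: prefix='10' -> emit 'c', reset
Bit 12: prefix='0' -> emit 'p', reset
Bit 13: prefix='1' (no match yet)
Bit 14: prefix='11' (no match yet)
Bit 15: prefix='111' -> emit 'e', reset
Bit 16: prefix='1' (no match yet)
Bit 17: prefix='11' (no match yet)
Bit 18: prefix='111' -> emit 'e', reset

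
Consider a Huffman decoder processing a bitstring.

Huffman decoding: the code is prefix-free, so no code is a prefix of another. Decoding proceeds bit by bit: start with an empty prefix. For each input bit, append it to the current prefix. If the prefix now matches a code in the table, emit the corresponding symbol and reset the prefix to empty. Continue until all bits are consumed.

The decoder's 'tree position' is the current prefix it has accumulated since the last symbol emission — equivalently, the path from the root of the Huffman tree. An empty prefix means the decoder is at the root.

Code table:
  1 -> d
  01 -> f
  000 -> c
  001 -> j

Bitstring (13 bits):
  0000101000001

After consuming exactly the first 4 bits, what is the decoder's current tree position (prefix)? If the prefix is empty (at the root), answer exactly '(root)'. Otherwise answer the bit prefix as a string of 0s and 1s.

Answer: 0

Derivation:
Bit 0: prefix='0' (no match yet)
Bit 1: prefix='00' (no match yet)
Bit 2: prefix='000' -> emit 'c', reset
Bit 3: prefix='0' (no match yet)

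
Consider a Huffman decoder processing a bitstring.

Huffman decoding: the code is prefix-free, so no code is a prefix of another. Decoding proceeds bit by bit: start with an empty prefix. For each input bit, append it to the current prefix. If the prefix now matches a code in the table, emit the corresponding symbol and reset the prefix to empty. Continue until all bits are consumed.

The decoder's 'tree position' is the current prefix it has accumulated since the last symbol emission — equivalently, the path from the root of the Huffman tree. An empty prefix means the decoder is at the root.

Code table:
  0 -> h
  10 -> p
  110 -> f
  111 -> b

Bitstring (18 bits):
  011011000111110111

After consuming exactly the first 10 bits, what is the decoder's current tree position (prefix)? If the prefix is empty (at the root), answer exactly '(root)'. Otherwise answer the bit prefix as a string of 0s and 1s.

Bit 0: prefix='0' -> emit 'h', reset
Bit 1: prefix='1' (no match yet)
Bit 2: prefix='11' (no match yet)
Bit 3: prefix='110' -> emit 'f', reset
Bit 4: prefix='1' (no match yet)
Bit 5: prefix='11' (no match yet)
Bit 6: prefix='110' -> emit 'f', reset
Bit 7: prefix='0' -> emit 'h', reset
Bit 8: prefix='0' -> emit 'h', reset
Bit 9: prefix='1' (no match yet)

Answer: 1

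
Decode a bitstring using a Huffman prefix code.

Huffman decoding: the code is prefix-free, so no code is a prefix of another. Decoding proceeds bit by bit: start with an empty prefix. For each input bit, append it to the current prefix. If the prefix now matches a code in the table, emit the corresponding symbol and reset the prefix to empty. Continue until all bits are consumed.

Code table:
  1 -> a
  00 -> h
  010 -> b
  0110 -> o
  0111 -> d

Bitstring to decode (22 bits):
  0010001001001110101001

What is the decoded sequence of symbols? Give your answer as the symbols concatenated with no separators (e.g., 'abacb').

Bit 0: prefix='0' (no match yet)
Bit 1: prefix='00' -> emit 'h', reset
Bit 2: prefix='1' -> emit 'a', reset
Bit 3: prefix='0' (no match yet)
Bit 4: prefix='00' -> emit 'h', reset
Bit 5: prefix='0' (no match yet)
Bit 6: prefix='01' (no match yet)
Bit 7: prefix='010' -> emit 'b', reset
Bit 8: prefix='0' (no match yet)
Bit 9: prefix='01' (no match yet)
Bit 10: prefix='010' -> emit 'b', reset
Bit 11: prefix='0' (no match yet)
Bit 12: prefix='01' (no match yet)
Bit 13: prefix='011' (no match yet)
Bit 14: prefix='0111' -> emit 'd', reset
Bit 15: prefix='0' (no match yet)
Bit 16: prefix='01' (no match yet)
Bit 17: prefix='010' -> emit 'b', reset
Bit 18: prefix='1' -> emit 'a', reset
Bit 19: prefix='0' (no match yet)
Bit 20: prefix='00' -> emit 'h', reset
Bit 21: prefix='1' -> emit 'a', reset

Answer: hahbbdbaha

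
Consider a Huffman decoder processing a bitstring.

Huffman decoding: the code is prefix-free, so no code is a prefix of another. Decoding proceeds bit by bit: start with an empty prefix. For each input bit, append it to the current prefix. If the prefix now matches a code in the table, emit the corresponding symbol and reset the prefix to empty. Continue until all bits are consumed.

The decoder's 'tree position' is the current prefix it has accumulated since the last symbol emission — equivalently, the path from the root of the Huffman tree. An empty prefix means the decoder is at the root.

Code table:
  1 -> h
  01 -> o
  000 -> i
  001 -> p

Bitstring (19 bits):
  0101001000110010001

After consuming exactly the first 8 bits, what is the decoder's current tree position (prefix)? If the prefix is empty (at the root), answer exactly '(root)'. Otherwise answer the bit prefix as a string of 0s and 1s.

Answer: 0

Derivation:
Bit 0: prefix='0' (no match yet)
Bit 1: prefix='01' -> emit 'o', reset
Bit 2: prefix='0' (no match yet)
Bit 3: prefix='01' -> emit 'o', reset
Bit 4: prefix='0' (no match yet)
Bit 5: prefix='00' (no match yet)
Bit 6: prefix='001' -> emit 'p', reset
Bit 7: prefix='0' (no match yet)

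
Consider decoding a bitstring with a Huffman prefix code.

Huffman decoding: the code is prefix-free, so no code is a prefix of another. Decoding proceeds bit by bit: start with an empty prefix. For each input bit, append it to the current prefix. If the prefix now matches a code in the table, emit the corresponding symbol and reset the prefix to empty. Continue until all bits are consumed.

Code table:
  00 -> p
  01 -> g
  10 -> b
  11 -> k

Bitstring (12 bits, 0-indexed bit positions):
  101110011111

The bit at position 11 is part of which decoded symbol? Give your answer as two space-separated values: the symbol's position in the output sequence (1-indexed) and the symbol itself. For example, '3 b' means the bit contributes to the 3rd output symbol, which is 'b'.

Answer: 6 k

Derivation:
Bit 0: prefix='1' (no match yet)
Bit 1: prefix='10' -> emit 'b', reset
Bit 2: prefix='1' (no match yet)
Bit 3: prefix='11' -> emit 'k', reset
Bit 4: prefix='1' (no match yet)
Bit 5: prefix='10' -> emit 'b', reset
Bit 6: prefix='0' (no match yet)
Bit 7: prefix='01' -> emit 'g', reset
Bit 8: prefix='1' (no match yet)
Bit 9: prefix='11' -> emit 'k', reset
Bit 10: prefix='1' (no match yet)
Bit 11: prefix='11' -> emit 'k', reset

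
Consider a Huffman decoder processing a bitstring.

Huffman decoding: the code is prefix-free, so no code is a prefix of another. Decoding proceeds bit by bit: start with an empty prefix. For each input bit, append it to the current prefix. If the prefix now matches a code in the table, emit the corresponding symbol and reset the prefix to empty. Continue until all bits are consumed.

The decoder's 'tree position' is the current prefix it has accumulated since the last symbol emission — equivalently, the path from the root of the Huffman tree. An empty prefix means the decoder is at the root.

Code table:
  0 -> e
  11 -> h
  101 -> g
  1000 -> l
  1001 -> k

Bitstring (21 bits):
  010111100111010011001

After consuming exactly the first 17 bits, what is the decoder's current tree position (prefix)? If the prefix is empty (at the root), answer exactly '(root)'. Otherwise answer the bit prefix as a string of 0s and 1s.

Answer: (root)

Derivation:
Bit 0: prefix='0' -> emit 'e', reset
Bit 1: prefix='1' (no match yet)
Bit 2: prefix='10' (no match yet)
Bit 3: prefix='101' -> emit 'g', reset
Bit 4: prefix='1' (no match yet)
Bit 5: prefix='11' -> emit 'h', reset
Bit 6: prefix='1' (no match yet)
Bit 7: prefix='10' (no match yet)
Bit 8: prefix='100' (no match yet)
Bit 9: prefix='1001' -> emit 'k', reset
Bit 10: prefix='1' (no match yet)
Bit 11: prefix='11' -> emit 'h', reset
Bit 12: prefix='0' -> emit 'e', reset
Bit 13: prefix='1' (no match yet)
Bit 14: prefix='10' (no match yet)
Bit 15: prefix='100' (no match yet)
Bit 16: prefix='1001' -> emit 'k', reset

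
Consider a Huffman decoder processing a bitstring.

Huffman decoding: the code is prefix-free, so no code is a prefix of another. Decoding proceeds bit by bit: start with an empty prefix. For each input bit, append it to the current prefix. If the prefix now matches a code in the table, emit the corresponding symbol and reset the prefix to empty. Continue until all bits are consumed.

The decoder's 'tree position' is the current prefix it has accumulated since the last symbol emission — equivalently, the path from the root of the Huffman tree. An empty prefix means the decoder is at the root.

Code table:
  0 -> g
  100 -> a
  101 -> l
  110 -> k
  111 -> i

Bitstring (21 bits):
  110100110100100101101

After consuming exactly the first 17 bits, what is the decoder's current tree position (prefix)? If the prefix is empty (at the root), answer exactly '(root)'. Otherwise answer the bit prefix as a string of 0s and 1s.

Bit 0: prefix='1' (no match yet)
Bit 1: prefix='11' (no match yet)
Bit 2: prefix='110' -> emit 'k', reset
Bit 3: prefix='1' (no match yet)
Bit 4: prefix='10' (no match yet)
Bit 5: prefix='100' -> emit 'a', reset
Bit 6: prefix='1' (no match yet)
Bit 7: prefix='11' (no match yet)
Bit 8: prefix='110' -> emit 'k', reset
Bit 9: prefix='1' (no match yet)
Bit 10: prefix='10' (no match yet)
Bit 11: prefix='100' -> emit 'a', reset
Bit 12: prefix='1' (no match yet)
Bit 13: prefix='10' (no match yet)
Bit 14: prefix='100' -> emit 'a', reset
Bit 15: prefix='1' (no match yet)
Bit 16: prefix='10' (no match yet)

Answer: 10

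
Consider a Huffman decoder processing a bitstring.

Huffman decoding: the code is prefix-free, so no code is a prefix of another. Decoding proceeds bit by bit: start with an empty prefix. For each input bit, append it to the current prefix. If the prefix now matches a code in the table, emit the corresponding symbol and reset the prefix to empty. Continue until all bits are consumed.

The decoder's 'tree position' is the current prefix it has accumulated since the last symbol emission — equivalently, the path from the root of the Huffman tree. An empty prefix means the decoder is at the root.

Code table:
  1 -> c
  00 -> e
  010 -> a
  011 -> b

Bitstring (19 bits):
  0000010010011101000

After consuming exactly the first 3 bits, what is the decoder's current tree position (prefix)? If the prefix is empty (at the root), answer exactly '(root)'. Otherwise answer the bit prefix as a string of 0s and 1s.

Bit 0: prefix='0' (no match yet)
Bit 1: prefix='00' -> emit 'e', reset
Bit 2: prefix='0' (no match yet)

Answer: 0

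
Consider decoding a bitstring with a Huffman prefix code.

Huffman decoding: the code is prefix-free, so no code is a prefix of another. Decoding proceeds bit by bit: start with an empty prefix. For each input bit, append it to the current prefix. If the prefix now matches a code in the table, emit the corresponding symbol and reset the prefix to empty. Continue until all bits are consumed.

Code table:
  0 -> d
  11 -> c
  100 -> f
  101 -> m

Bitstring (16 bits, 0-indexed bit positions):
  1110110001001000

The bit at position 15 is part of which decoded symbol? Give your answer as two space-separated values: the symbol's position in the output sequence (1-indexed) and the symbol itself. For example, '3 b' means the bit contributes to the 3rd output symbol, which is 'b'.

Bit 0: prefix='1' (no match yet)
Bit 1: prefix='11' -> emit 'c', reset
Bit 2: prefix='1' (no match yet)
Bit 3: prefix='10' (no match yet)
Bit 4: prefix='101' -> emit 'm', reset
Bit 5: prefix='1' (no match yet)
Bit 6: prefix='10' (no match yet)
Bit 7: prefix='100' -> emit 'f', reset
Bit 8: prefix='0' -> emit 'd', reset
Bit 9: prefix='1' (no match yet)
Bit 10: prefix='10' (no match yet)
Bit 11: prefix='100' -> emit 'f', reset
Bit 12: prefix='1' (no match yet)
Bit 13: prefix='10' (no match yet)
Bit 14: prefix='100' -> emit 'f', reset
Bit 15: prefix='0' -> emit 'd', reset

Answer: 7 d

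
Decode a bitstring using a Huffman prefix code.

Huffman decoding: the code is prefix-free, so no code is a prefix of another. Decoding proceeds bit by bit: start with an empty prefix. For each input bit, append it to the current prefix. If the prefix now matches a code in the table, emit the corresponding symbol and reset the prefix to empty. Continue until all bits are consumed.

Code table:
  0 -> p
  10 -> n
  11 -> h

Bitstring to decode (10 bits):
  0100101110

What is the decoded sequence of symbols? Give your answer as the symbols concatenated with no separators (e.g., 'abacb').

Bit 0: prefix='0' -> emit 'p', reset
Bit 1: prefix='1' (no match yet)
Bit 2: prefix='10' -> emit 'n', reset
Bit 3: prefix='0' -> emit 'p', reset
Bit 4: prefix='1' (no match yet)
Bit 5: prefix='10' -> emit 'n', reset
Bit 6: prefix='1' (no match yet)
Bit 7: prefix='11' -> emit 'h', reset
Bit 8: prefix='1' (no match yet)
Bit 9: prefix='10' -> emit 'n', reset

Answer: pnpnhn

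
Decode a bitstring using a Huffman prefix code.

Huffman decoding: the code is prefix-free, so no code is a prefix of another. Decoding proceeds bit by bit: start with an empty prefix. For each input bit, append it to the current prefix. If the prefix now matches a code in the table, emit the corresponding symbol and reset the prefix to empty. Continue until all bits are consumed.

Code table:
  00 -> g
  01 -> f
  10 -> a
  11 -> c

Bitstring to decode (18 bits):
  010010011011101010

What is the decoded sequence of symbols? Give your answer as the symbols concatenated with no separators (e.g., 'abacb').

Answer: fgafacaaa

Derivation:
Bit 0: prefix='0' (no match yet)
Bit 1: prefix='01' -> emit 'f', reset
Bit 2: prefix='0' (no match yet)
Bit 3: prefix='00' -> emit 'g', reset
Bit 4: prefix='1' (no match yet)
Bit 5: prefix='10' -> emit 'a', reset
Bit 6: prefix='0' (no match yet)
Bit 7: prefix='01' -> emit 'f', reset
Bit 8: prefix='1' (no match yet)
Bit 9: prefix='10' -> emit 'a', reset
Bit 10: prefix='1' (no match yet)
Bit 11: prefix='11' -> emit 'c', reset
Bit 12: prefix='1' (no match yet)
Bit 13: prefix='10' -> emit 'a', reset
Bit 14: prefix='1' (no match yet)
Bit 15: prefix='10' -> emit 'a', reset
Bit 16: prefix='1' (no match yet)
Bit 17: prefix='10' -> emit 'a', reset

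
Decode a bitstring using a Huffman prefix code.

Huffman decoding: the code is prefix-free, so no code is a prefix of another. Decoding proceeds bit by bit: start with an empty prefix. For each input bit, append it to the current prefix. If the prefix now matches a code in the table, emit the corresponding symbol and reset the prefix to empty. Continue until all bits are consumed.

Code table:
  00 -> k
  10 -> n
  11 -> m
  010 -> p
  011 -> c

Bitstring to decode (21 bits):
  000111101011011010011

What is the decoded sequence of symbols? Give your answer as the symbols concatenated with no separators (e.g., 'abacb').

Bit 0: prefix='0' (no match yet)
Bit 1: prefix='00' -> emit 'k', reset
Bit 2: prefix='0' (no match yet)
Bit 3: prefix='01' (no match yet)
Bit 4: prefix='011' -> emit 'c', reset
Bit 5: prefix='1' (no match yet)
Bit 6: prefix='11' -> emit 'm', reset
Bit 7: prefix='0' (no match yet)
Bit 8: prefix='01' (no match yet)
Bit 9: prefix='010' -> emit 'p', reset
Bit 10: prefix='1' (no match yet)
Bit 11: prefix='11' -> emit 'm', reset
Bit 12: prefix='0' (no match yet)
Bit 13: prefix='01' (no match yet)
Bit 14: prefix='011' -> emit 'c', reset
Bit 15: prefix='0' (no match yet)
Bit 16: prefix='01' (no match yet)
Bit 17: prefix='010' -> emit 'p', reset
Bit 18: prefix='0' (no match yet)
Bit 19: prefix='01' (no match yet)
Bit 20: prefix='011' -> emit 'c', reset

Answer: kcmpmcpc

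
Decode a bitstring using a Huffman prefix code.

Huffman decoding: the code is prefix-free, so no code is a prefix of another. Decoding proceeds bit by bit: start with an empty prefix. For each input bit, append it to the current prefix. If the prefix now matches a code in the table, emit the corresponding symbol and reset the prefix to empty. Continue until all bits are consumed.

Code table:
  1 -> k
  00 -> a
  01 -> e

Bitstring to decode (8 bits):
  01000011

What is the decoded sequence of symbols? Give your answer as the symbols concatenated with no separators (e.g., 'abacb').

Answer: eaakk

Derivation:
Bit 0: prefix='0' (no match yet)
Bit 1: prefix='01' -> emit 'e', reset
Bit 2: prefix='0' (no match yet)
Bit 3: prefix='00' -> emit 'a', reset
Bit 4: prefix='0' (no match yet)
Bit 5: prefix='00' -> emit 'a', reset
Bit 6: prefix='1' -> emit 'k', reset
Bit 7: prefix='1' -> emit 'k', reset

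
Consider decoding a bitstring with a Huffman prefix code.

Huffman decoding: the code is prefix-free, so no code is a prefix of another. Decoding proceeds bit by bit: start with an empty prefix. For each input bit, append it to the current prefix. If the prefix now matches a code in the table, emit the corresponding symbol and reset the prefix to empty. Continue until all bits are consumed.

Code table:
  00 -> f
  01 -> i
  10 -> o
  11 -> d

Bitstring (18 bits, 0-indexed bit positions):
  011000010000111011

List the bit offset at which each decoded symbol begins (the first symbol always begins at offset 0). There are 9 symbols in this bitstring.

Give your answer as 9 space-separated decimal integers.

Bit 0: prefix='0' (no match yet)
Bit 1: prefix='01' -> emit 'i', reset
Bit 2: prefix='1' (no match yet)
Bit 3: prefix='10' -> emit 'o', reset
Bit 4: prefix='0' (no match yet)
Bit 5: prefix='00' -> emit 'f', reset
Bit 6: prefix='0' (no match yet)
Bit 7: prefix='01' -> emit 'i', reset
Bit 8: prefix='0' (no match yet)
Bit 9: prefix='00' -> emit 'f', reset
Bit 10: prefix='0' (no match yet)
Bit 11: prefix='00' -> emit 'f', reset
Bit 12: prefix='1' (no match yet)
Bit 13: prefix='11' -> emit 'd', reset
Bit 14: prefix='1' (no match yet)
Bit 15: prefix='10' -> emit 'o', reset
Bit 16: prefix='1' (no match yet)
Bit 17: prefix='11' -> emit 'd', reset

Answer: 0 2 4 6 8 10 12 14 16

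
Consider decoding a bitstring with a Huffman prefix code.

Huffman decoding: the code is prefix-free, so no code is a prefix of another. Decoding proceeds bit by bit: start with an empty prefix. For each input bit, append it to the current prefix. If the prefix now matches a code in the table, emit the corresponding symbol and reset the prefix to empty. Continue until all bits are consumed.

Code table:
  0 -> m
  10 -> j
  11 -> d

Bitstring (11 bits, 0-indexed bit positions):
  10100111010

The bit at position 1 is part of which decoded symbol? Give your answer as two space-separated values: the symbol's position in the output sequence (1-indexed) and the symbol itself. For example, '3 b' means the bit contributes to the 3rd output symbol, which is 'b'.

Bit 0: prefix='1' (no match yet)
Bit 1: prefix='10' -> emit 'j', reset
Bit 2: prefix='1' (no match yet)
Bit 3: prefix='10' -> emit 'j', reset
Bit 4: prefix='0' -> emit 'm', reset
Bit 5: prefix='1' (no match yet)

Answer: 1 j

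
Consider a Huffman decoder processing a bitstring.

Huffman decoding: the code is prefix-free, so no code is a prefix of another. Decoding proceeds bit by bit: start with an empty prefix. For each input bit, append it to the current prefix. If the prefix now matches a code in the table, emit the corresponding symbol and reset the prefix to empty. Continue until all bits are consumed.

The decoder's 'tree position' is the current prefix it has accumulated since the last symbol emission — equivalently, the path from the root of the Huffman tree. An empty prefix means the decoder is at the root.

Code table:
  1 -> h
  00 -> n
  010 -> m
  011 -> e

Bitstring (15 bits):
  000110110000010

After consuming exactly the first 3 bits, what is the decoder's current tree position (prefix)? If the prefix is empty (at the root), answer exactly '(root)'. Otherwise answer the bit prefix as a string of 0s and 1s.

Answer: 0

Derivation:
Bit 0: prefix='0' (no match yet)
Bit 1: prefix='00' -> emit 'n', reset
Bit 2: prefix='0' (no match yet)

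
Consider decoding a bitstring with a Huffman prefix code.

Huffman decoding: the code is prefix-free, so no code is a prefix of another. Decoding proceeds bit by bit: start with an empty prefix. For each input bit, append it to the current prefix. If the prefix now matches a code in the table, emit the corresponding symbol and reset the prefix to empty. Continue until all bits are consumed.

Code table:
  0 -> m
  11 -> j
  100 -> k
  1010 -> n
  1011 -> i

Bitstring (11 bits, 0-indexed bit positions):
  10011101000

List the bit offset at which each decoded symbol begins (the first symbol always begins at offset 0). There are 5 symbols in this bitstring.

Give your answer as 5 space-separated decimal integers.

Answer: 0 3 5 9 10

Derivation:
Bit 0: prefix='1' (no match yet)
Bit 1: prefix='10' (no match yet)
Bit 2: prefix='100' -> emit 'k', reset
Bit 3: prefix='1' (no match yet)
Bit 4: prefix='11' -> emit 'j', reset
Bit 5: prefix='1' (no match yet)
Bit 6: prefix='10' (no match yet)
Bit 7: prefix='101' (no match yet)
Bit 8: prefix='1010' -> emit 'n', reset
Bit 9: prefix='0' -> emit 'm', reset
Bit 10: prefix='0' -> emit 'm', reset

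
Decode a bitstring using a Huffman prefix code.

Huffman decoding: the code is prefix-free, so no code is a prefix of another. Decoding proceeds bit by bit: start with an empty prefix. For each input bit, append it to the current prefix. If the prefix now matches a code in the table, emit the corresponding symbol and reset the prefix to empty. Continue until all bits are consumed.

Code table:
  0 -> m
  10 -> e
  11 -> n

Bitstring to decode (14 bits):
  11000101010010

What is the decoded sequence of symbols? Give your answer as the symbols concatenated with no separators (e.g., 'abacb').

Answer: nmmmeeeme

Derivation:
Bit 0: prefix='1' (no match yet)
Bit 1: prefix='11' -> emit 'n', reset
Bit 2: prefix='0' -> emit 'm', reset
Bit 3: prefix='0' -> emit 'm', reset
Bit 4: prefix='0' -> emit 'm', reset
Bit 5: prefix='1' (no match yet)
Bit 6: prefix='10' -> emit 'e', reset
Bit 7: prefix='1' (no match yet)
Bit 8: prefix='10' -> emit 'e', reset
Bit 9: prefix='1' (no match yet)
Bit 10: prefix='10' -> emit 'e', reset
Bit 11: prefix='0' -> emit 'm', reset
Bit 12: prefix='1' (no match yet)
Bit 13: prefix='10' -> emit 'e', reset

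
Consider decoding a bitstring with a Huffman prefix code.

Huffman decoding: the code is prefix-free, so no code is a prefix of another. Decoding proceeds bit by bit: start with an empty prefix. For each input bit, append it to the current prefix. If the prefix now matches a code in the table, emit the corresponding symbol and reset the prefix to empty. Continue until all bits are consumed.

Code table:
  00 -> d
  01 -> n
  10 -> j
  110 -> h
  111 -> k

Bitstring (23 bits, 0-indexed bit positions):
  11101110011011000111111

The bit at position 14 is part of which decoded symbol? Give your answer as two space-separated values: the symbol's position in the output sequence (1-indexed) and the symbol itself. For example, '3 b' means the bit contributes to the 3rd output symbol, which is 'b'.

Bit 0: prefix='1' (no match yet)
Bit 1: prefix='11' (no match yet)
Bit 2: prefix='111' -> emit 'k', reset
Bit 3: prefix='0' (no match yet)
Bit 4: prefix='01' -> emit 'n', reset
Bit 5: prefix='1' (no match yet)
Bit 6: prefix='11' (no match yet)
Bit 7: prefix='110' -> emit 'h', reset
Bit 8: prefix='0' (no match yet)
Bit 9: prefix='01' -> emit 'n', reset
Bit 10: prefix='1' (no match yet)
Bit 11: prefix='10' -> emit 'j', reset
Bit 12: prefix='1' (no match yet)
Bit 13: prefix='11' (no match yet)
Bit 14: prefix='110' -> emit 'h', reset
Bit 15: prefix='0' (no match yet)
Bit 16: prefix='00' -> emit 'd', reset
Bit 17: prefix='1' (no match yet)
Bit 18: prefix='11' (no match yet)

Answer: 6 h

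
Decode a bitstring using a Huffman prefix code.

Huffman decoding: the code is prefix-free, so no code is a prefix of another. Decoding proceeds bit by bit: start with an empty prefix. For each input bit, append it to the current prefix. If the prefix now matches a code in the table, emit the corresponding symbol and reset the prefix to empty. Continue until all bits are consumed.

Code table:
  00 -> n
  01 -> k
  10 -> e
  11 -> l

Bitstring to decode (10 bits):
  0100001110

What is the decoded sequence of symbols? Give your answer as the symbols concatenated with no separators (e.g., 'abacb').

Answer: knnle

Derivation:
Bit 0: prefix='0' (no match yet)
Bit 1: prefix='01' -> emit 'k', reset
Bit 2: prefix='0' (no match yet)
Bit 3: prefix='00' -> emit 'n', reset
Bit 4: prefix='0' (no match yet)
Bit 5: prefix='00' -> emit 'n', reset
Bit 6: prefix='1' (no match yet)
Bit 7: prefix='11' -> emit 'l', reset
Bit 8: prefix='1' (no match yet)
Bit 9: prefix='10' -> emit 'e', reset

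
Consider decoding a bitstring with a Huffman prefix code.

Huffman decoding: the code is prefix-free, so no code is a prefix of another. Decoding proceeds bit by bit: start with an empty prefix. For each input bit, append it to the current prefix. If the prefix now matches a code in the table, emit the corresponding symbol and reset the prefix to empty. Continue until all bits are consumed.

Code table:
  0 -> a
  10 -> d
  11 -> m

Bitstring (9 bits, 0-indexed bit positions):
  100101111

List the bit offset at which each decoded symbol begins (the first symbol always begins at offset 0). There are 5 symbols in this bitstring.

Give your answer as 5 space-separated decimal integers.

Bit 0: prefix='1' (no match yet)
Bit 1: prefix='10' -> emit 'd', reset
Bit 2: prefix='0' -> emit 'a', reset
Bit 3: prefix='1' (no match yet)
Bit 4: prefix='10' -> emit 'd', reset
Bit 5: prefix='1' (no match yet)
Bit 6: prefix='11' -> emit 'm', reset
Bit 7: prefix='1' (no match yet)
Bit 8: prefix='11' -> emit 'm', reset

Answer: 0 2 3 5 7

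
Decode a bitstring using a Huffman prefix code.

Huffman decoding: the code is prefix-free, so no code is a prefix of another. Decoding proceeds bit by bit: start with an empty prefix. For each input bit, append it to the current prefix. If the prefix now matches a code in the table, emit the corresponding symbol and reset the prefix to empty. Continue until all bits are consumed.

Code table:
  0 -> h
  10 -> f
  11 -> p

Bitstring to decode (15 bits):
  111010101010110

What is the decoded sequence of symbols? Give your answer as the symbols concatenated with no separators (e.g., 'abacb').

Bit 0: prefix='1' (no match yet)
Bit 1: prefix='11' -> emit 'p', reset
Bit 2: prefix='1' (no match yet)
Bit 3: prefix='10' -> emit 'f', reset
Bit 4: prefix='1' (no match yet)
Bit 5: prefix='10' -> emit 'f', reset
Bit 6: prefix='1' (no match yet)
Bit 7: prefix='10' -> emit 'f', reset
Bit 8: prefix='1' (no match yet)
Bit 9: prefix='10' -> emit 'f', reset
Bit 10: prefix='1' (no match yet)
Bit 11: prefix='10' -> emit 'f', reset
Bit 12: prefix='1' (no match yet)
Bit 13: prefix='11' -> emit 'p', reset
Bit 14: prefix='0' -> emit 'h', reset

Answer: pfffffph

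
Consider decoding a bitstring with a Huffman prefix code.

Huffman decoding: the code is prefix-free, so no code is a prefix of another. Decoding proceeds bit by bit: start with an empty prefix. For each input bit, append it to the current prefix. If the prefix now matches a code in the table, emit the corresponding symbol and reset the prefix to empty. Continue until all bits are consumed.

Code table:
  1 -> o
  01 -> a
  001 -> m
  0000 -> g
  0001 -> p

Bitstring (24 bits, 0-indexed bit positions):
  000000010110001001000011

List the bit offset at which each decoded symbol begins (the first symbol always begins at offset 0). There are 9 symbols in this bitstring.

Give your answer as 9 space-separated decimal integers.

Answer: 0 4 8 10 11 15 18 22 23

Derivation:
Bit 0: prefix='0' (no match yet)
Bit 1: prefix='00' (no match yet)
Bit 2: prefix='000' (no match yet)
Bit 3: prefix='0000' -> emit 'g', reset
Bit 4: prefix='0' (no match yet)
Bit 5: prefix='00' (no match yet)
Bit 6: prefix='000' (no match yet)
Bit 7: prefix='0001' -> emit 'p', reset
Bit 8: prefix='0' (no match yet)
Bit 9: prefix='01' -> emit 'a', reset
Bit 10: prefix='1' -> emit 'o', reset
Bit 11: prefix='0' (no match yet)
Bit 12: prefix='00' (no match yet)
Bit 13: prefix='000' (no match yet)
Bit 14: prefix='0001' -> emit 'p', reset
Bit 15: prefix='0' (no match yet)
Bit 16: prefix='00' (no match yet)
Bit 17: prefix='001' -> emit 'm', reset
Bit 18: prefix='0' (no match yet)
Bit 19: prefix='00' (no match yet)
Bit 20: prefix='000' (no match yet)
Bit 21: prefix='0000' -> emit 'g', reset
Bit 22: prefix='1' -> emit 'o', reset
Bit 23: prefix='1' -> emit 'o', reset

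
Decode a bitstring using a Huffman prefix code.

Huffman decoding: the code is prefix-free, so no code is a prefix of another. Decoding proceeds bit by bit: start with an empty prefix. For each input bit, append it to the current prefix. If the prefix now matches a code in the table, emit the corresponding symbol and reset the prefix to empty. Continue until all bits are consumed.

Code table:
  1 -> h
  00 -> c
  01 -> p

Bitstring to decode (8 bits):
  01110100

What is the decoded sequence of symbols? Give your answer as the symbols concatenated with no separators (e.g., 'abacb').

Bit 0: prefix='0' (no match yet)
Bit 1: prefix='01' -> emit 'p', reset
Bit 2: prefix='1' -> emit 'h', reset
Bit 3: prefix='1' -> emit 'h', reset
Bit 4: prefix='0' (no match yet)
Bit 5: prefix='01' -> emit 'p', reset
Bit 6: prefix='0' (no match yet)
Bit 7: prefix='00' -> emit 'c', reset

Answer: phhpc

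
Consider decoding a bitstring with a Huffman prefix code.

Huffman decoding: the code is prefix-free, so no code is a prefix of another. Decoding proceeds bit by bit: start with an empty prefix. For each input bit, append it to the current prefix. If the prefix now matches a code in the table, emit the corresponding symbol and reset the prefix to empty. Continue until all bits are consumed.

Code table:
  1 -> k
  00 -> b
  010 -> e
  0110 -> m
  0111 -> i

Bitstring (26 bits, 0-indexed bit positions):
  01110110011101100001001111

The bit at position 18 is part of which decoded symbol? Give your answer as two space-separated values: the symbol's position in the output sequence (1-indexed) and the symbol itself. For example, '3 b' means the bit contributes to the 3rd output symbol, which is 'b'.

Answer: 6 e

Derivation:
Bit 0: prefix='0' (no match yet)
Bit 1: prefix='01' (no match yet)
Bit 2: prefix='011' (no match yet)
Bit 3: prefix='0111' -> emit 'i', reset
Bit 4: prefix='0' (no match yet)
Bit 5: prefix='01' (no match yet)
Bit 6: prefix='011' (no match yet)
Bit 7: prefix='0110' -> emit 'm', reset
Bit 8: prefix='0' (no match yet)
Bit 9: prefix='01' (no match yet)
Bit 10: prefix='011' (no match yet)
Bit 11: prefix='0111' -> emit 'i', reset
Bit 12: prefix='0' (no match yet)
Bit 13: prefix='01' (no match yet)
Bit 14: prefix='011' (no match yet)
Bit 15: prefix='0110' -> emit 'm', reset
Bit 16: prefix='0' (no match yet)
Bit 17: prefix='00' -> emit 'b', reset
Bit 18: prefix='0' (no match yet)
Bit 19: prefix='01' (no match yet)
Bit 20: prefix='010' -> emit 'e', reset
Bit 21: prefix='0' (no match yet)
Bit 22: prefix='01' (no match yet)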